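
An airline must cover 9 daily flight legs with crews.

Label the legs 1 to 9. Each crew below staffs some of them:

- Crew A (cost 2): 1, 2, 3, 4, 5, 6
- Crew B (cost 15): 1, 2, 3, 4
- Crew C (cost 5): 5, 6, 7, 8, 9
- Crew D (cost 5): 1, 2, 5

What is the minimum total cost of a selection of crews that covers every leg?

A, C together cover every leg (A ∪ C = {1, 2, 3, 4, 5, 6, 7, 8, 9}); total cost 2 + 5 = 7.
No covering selection has total cost below 7.

7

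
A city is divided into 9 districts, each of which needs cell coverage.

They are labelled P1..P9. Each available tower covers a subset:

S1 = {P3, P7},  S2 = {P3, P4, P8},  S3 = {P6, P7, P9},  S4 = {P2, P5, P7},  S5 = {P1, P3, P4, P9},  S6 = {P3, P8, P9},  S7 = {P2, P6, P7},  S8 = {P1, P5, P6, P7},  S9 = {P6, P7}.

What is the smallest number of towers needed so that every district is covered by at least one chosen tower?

4

S2 and S4 and S5 and S8 together: S2 ∪ S4 ∪ S5 ∪ S8 = {P1, P2, P3, P4, P5, P6, P7, P8, P9} — every district is covered.
No 3 of the 9 towers cover everything (all 84 combinations miss at least one district), so 4 is optimal.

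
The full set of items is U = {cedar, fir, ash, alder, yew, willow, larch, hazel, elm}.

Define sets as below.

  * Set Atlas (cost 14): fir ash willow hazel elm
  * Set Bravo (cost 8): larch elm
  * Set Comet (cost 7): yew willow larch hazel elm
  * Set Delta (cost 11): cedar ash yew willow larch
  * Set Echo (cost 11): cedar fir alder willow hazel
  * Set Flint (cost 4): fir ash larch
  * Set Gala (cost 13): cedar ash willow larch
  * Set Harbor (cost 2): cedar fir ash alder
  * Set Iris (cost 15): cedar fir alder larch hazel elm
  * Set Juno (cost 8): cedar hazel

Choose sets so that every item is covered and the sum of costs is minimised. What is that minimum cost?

9

Comet, Harbor together cover every item (Comet ∪ Harbor = {cedar, fir, ash, alder, yew, willow, larch, hazel, elm}); total cost 7 + 2 = 9.
No covering selection has total cost below 9.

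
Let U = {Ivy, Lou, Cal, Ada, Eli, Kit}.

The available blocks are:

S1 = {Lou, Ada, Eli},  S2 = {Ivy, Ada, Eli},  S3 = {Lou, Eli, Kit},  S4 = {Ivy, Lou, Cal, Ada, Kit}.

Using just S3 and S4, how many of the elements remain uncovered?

Union of S3, S4 = {Ivy, Lou, Cal, Ada, Eli, Kit} — that's every element, so 0 are uncovered.

0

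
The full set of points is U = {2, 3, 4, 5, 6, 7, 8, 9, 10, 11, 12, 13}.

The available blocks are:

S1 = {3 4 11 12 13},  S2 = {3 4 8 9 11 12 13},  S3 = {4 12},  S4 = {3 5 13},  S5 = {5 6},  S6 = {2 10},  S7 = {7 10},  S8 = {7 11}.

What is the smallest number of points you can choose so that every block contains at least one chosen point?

4

Take H = {4, 5, 7, 10}. Each listed block contains at least one of these, so H is a hitting set of size 4.
The blocks S3, S5, S6, S8 are pairwise disjoint, so any hitting set needs a separate point for each — at least 4. Hence 4 is optimal.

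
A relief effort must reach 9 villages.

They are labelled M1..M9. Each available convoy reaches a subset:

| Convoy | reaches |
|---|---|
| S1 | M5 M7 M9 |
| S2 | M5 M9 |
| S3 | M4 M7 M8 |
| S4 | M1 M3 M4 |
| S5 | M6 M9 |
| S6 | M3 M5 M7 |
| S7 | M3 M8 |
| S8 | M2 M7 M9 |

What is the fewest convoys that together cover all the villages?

Take {S3, S4, S5, S6, S8}. Their union is {M1, M2, M3, M4, M5, M6, M7, M8, M9}, which is all 9 villages.
No 4 of the 8 convoys cover everything (all 70 combinations miss at least one village), so 5 is optimal.

5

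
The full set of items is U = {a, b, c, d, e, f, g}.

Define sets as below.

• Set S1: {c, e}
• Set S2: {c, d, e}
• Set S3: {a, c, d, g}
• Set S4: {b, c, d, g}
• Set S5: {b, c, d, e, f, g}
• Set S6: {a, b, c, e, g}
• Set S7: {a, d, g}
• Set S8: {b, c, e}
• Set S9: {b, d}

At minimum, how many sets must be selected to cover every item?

2

S3 and S5 cover everything between them: the union {a, b, c, d, e, f, g} is all of U.
No single set has all 7 items (the largest, S5, has 6), so 2 is optimal.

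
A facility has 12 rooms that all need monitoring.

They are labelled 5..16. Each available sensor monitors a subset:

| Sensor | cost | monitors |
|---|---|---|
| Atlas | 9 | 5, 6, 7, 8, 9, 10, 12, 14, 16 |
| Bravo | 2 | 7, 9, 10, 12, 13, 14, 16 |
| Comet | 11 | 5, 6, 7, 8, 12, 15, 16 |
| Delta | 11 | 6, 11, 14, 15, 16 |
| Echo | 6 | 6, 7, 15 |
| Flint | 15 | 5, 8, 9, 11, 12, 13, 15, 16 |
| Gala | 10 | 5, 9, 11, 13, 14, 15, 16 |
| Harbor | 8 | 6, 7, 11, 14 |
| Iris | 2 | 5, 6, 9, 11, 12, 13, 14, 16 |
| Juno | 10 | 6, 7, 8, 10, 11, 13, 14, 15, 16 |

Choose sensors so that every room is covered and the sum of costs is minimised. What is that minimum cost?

12

Iris, Juno together cover every room (Iris ∪ Juno = {5, 6, 7, 8, 9, 10, 11, 12, 13, 14, 15, 16}); total cost 2 + 10 = 12.
The greedy pick Iris, Bravo, Juno costs 14; no covering selection beats 12.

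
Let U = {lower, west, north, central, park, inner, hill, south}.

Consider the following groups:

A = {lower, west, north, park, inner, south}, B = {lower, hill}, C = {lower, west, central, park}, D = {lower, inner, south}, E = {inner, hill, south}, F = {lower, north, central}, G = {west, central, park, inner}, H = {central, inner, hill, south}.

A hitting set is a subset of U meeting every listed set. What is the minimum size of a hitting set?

2

Take T = {lower, inner}. Each listed group contains at least one of these, so T is a hitting set of size 2.
The groups E, F are pairwise disjoint, so any hitting set needs a separate element for each — at least 2. Hence 2 is optimal.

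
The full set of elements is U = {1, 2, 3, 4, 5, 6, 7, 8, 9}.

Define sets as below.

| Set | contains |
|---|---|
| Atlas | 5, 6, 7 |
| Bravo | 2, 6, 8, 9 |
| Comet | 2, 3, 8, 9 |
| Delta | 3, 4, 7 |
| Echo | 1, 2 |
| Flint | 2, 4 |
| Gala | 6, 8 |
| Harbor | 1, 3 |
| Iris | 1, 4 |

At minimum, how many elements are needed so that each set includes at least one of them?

4

The 4 elements {1, 2, 4, 6} hit every set.
No choice of 3 elements meets every set, so 4 is the minimum.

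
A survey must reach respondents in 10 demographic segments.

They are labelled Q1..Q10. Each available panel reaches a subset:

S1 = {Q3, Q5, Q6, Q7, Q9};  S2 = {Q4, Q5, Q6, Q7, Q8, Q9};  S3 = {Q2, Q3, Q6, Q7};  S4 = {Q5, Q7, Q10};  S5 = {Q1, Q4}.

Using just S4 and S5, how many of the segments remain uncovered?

Union of S4, S5 = {Q1, Q4, Q5, Q7, Q10}.
Not covered: Q2, Q3, Q6, Q8, Q9 — 5 segments.

5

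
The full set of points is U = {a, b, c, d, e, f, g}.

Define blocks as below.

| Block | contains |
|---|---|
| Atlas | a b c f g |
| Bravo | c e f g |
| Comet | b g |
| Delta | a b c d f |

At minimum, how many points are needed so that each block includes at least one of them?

2

The 2 points {b, g} hit every block.
No single point lies in every block, so at least 2 are needed and 2 is optimal.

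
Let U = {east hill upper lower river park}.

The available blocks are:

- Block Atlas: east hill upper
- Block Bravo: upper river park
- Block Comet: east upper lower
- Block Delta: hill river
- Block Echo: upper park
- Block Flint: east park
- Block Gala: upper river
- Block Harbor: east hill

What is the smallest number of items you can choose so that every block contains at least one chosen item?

3

Take H = {hill, upper, park}. Each listed block contains at least one of these, so H is a hitting set of size 3.
No choice of 2 items meets every block, so 3 is the minimum.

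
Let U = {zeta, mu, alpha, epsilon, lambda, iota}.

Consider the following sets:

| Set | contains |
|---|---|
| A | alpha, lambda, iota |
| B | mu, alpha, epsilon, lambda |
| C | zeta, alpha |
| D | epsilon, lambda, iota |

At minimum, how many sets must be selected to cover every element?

Take {A, B, C}. Their union is {zeta, mu, alpha, epsilon, lambda, iota}, which is all 6 elements.
Only C contains zeta, so C is forced; the remaining 4 elements need at least 2 more sets (each remaining set adds at most 3) — so at least 3 sets are needed, and 3 is optimal.

3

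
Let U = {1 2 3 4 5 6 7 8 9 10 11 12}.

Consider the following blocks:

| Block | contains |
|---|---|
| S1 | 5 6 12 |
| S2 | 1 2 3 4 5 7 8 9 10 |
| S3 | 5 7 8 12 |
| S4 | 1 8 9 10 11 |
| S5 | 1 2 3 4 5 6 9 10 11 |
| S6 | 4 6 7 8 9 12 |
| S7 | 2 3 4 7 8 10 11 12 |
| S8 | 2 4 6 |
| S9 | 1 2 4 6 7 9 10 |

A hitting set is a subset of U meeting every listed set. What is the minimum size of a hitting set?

Take H = {6, 8}. Each listed block contains at least one of these, so H is a hitting set of size 2.
The blocks S3, S8 are pairwise disjoint, so any hitting set needs a separate element for each — at least 2. Hence 2 is optimal.

2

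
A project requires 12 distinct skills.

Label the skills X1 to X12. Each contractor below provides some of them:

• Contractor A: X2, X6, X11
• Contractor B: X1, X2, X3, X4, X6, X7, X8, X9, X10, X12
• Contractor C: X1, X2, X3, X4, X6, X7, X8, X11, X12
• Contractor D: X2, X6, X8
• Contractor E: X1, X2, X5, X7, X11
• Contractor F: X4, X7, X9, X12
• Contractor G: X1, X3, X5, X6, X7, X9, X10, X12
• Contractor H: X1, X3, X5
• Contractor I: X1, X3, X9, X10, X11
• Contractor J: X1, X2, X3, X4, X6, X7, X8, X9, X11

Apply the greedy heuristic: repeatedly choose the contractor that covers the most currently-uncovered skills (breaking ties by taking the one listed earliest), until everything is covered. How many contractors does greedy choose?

Greedy: pick B (covers 10 new) → pick E (covers 2 new). Total picks: 2.

2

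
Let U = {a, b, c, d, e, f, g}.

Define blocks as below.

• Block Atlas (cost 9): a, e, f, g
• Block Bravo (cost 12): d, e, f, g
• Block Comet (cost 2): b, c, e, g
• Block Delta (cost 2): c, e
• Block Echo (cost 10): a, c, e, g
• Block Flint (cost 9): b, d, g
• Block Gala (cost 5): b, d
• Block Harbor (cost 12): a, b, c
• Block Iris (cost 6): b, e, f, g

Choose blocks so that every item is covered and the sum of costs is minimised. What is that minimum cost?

16

Atlas, Delta, Gala together cover every item (Atlas ∪ Delta ∪ Gala = {a, b, c, d, e, f, g}); total cost 9 + 2 + 5 = 16.
No covering selection has total cost below 16.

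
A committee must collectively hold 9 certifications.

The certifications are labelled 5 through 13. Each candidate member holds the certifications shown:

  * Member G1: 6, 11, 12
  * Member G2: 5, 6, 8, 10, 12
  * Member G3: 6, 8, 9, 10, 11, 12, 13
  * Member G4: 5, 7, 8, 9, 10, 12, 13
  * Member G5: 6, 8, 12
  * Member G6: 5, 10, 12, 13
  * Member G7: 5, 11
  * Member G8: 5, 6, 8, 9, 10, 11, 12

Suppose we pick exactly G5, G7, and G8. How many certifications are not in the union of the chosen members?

Union of G5, G7, G8 = {5, 6, 8, 9, 10, 11, 12}.
Not covered: 7, 13 — 2 certifications.

2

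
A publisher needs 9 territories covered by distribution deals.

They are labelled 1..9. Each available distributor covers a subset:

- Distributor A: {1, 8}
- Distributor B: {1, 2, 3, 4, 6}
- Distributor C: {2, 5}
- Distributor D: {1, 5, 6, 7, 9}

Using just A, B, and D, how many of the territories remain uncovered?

Union of A, B, D = {1, 2, 3, 4, 5, 6, 7, 8, 9} — that's every territory, so 0 are uncovered.

0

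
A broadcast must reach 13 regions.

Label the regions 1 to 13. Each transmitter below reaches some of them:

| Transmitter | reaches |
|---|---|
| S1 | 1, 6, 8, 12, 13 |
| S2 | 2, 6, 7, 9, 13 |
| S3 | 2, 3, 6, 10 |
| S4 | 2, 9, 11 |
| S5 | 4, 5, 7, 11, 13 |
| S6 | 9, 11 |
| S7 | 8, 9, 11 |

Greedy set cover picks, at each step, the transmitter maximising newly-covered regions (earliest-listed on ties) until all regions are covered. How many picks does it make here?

4

Greedy: pick S1 (covers 5 new) → pick S5 (covers 4 new) → pick S3 (covers 3 new) → pick S2 (covers 1 new). Total picks: 4.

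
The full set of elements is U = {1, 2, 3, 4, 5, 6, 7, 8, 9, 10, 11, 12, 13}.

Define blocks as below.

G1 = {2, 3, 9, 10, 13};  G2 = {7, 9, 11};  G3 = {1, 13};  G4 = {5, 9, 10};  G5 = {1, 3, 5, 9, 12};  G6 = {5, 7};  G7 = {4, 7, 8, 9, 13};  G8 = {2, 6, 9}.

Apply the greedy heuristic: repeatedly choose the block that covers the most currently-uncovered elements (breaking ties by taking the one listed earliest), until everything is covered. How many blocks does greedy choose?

Greedy: pick G1 (covers 5 new) → pick G5 (covers 3 new) → pick G7 (covers 3 new) → pick G2 (covers 1 new) → pick G8 (covers 1 new). Total picks: 5.

5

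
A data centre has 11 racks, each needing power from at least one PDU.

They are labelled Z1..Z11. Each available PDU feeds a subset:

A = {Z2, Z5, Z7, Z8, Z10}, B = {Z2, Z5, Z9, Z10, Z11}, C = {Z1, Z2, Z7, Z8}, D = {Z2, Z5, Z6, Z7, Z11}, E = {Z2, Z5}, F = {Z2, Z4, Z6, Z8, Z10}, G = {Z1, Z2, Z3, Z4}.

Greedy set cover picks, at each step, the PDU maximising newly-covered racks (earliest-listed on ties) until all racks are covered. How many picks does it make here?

Greedy: pick A (covers 5 new) → pick G (covers 3 new) → pick B (covers 2 new) → pick D (covers 1 new). Total picks: 4.

4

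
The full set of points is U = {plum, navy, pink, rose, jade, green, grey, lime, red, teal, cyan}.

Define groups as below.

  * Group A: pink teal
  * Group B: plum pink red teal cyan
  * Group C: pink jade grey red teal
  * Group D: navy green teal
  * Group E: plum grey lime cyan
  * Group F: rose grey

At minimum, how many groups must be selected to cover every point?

4

C, D, E, and F cover everything between them: the union {plum, navy, pink, rose, jade, green, grey, lime, red, teal, cyan} is all of U.
No 3 of the 6 groups cover everything (all 20 combinations miss at least one point), so 4 is optimal.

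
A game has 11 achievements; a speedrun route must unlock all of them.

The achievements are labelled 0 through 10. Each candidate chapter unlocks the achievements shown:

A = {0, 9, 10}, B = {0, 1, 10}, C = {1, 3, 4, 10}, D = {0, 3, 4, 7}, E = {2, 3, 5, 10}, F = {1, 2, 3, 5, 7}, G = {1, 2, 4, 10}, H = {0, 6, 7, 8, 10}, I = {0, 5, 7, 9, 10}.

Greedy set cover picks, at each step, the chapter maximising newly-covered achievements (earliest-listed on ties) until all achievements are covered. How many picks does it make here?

4

Greedy: pick F (covers 5 new) → pick H (covers 4 new) → pick A (covers 1 new) → pick C (covers 1 new). Total picks: 4.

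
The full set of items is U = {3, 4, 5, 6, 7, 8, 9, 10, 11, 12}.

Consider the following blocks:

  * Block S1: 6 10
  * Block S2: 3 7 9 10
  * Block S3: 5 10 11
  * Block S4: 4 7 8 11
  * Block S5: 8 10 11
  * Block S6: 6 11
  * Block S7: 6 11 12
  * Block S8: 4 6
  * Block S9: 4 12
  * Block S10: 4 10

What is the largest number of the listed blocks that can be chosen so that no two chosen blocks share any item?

3

S2, S6, S9 are pairwise disjoint (S2={3,7,9,10}; S6={6,11}; S9={4,12}).
Every remaining block overlaps one of these, and no 4 of the listed blocks are pairwise disjoint, so 3 is the maximum.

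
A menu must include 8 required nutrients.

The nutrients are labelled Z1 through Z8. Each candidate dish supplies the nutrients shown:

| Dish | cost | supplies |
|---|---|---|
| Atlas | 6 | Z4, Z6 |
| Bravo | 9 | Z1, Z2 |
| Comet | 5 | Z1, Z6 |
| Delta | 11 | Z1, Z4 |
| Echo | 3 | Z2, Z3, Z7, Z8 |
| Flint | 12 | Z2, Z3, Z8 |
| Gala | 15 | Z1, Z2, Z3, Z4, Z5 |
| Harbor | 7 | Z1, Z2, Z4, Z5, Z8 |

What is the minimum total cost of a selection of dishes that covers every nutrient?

Comet, Echo, Harbor together cover every nutrient (Comet ∪ Echo ∪ Harbor = {Z1, Z2, Z3, Z4, Z5, Z6, Z7, Z8}); total cost 5 + 3 + 7 = 15.
No covering selection has total cost below 15.

15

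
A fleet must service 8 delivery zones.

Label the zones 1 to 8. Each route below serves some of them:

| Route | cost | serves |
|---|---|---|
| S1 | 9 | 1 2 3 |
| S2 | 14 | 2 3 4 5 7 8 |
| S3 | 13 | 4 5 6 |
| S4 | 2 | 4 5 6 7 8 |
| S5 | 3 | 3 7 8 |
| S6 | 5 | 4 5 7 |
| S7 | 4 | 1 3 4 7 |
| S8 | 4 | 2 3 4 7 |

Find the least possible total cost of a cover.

S4, S7, S8 together cover every zone (S4 ∪ S7 ∪ S8 = {1, 2, 3, 4, 5, 6, 7, 8}); total cost 2 + 4 + 4 = 10.
No covering selection has total cost below 10.

10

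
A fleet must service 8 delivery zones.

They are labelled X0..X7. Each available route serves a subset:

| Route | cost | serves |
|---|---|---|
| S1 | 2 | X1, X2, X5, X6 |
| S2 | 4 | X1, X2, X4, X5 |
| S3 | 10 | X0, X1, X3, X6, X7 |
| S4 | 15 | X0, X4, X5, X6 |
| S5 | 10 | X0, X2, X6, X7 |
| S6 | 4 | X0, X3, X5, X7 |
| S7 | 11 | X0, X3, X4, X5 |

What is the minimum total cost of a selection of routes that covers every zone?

S1, S2, S6 together cover every zone (S1 ∪ S2 ∪ S6 = {X0, X1, X2, X3, X4, X5, X6, X7}); total cost 2 + 4 + 4 = 10.
No covering selection has total cost below 10.

10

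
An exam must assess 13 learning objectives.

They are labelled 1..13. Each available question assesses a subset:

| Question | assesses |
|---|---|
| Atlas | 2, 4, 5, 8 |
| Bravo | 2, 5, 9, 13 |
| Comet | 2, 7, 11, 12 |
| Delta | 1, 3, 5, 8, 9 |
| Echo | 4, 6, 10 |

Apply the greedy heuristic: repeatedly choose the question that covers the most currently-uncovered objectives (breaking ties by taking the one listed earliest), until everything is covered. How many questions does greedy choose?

4

Greedy: pick Delta (covers 5 new) → pick Comet (covers 4 new) → pick Echo (covers 3 new) → pick Bravo (covers 1 new). Total picks: 4.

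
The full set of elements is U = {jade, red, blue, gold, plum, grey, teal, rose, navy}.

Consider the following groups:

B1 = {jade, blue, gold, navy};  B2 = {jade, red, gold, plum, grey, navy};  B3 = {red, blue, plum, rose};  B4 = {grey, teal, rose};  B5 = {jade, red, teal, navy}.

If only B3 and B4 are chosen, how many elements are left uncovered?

Union of B3, B4 = {red, blue, plum, grey, teal, rose}.
Not covered: jade, gold, navy — 3 elements.

3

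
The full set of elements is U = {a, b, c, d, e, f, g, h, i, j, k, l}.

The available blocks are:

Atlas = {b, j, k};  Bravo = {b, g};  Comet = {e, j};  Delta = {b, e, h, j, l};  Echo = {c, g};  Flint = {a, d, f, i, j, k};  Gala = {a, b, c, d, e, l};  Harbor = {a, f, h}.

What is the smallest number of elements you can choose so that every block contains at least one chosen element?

Take T = {a, g, j}. Each listed block contains at least one of these, so T is a hitting set of size 3.
The blocks Bravo, Comet, Harbor are pairwise disjoint, so any hitting set needs a separate element for each — at least 3. Hence 3 is optimal.

3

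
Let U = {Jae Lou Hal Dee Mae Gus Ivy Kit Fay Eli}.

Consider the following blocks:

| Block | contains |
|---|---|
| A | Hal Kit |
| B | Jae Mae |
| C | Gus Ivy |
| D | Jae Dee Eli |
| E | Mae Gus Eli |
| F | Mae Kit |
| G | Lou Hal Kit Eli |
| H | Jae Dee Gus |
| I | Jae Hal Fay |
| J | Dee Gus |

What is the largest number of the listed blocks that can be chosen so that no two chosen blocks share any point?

C, D, F are pairwise disjoint (C={Gus,Ivy}; D={Jae,Dee,Eli}; F={Mae,Kit}).
Every remaining block overlaps one of these, and no 4 of the listed blocks are pairwise disjoint, so 3 is the maximum.

3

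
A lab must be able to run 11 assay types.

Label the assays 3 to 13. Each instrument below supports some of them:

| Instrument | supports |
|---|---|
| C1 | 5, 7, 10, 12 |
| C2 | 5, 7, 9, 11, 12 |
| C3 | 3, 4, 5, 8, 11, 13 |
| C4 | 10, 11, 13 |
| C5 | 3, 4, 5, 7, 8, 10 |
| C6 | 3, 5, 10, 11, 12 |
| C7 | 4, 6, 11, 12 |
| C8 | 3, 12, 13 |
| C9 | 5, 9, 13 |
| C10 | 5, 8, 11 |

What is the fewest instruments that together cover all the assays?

3

C5 and C7 and C9 together: C5 ∪ C7 ∪ C9 = {3, 4, 5, 6, 7, 8, 9, 10, 11, 12, 13} — every assay is covered.
Only C7 contains 6, so C7 is forced; the remaining 7 assays need at least 2 more instruments (each remaining instrument adds at most 5) — so at least 3 instruments are needed, and 3 is optimal.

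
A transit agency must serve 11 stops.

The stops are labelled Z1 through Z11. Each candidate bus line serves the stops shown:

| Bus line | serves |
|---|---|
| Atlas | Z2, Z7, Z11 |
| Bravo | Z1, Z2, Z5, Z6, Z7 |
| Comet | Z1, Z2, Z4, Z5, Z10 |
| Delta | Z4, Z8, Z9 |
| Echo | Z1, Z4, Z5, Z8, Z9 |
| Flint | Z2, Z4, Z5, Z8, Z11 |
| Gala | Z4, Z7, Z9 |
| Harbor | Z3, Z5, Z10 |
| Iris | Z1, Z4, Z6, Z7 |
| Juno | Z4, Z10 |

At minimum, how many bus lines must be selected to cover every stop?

4

Bravo and Echo and Flint and Harbor together: Bravo ∪ Echo ∪ Flint ∪ Harbor = {Z1, Z2, Z3, Z4, Z5, Z6, Z7, Z8, Z9, Z10, Z11} — every stop is covered.
No 3 of the 10 bus lines cover everything (all 120 combinations miss at least one stop), so 4 is optimal.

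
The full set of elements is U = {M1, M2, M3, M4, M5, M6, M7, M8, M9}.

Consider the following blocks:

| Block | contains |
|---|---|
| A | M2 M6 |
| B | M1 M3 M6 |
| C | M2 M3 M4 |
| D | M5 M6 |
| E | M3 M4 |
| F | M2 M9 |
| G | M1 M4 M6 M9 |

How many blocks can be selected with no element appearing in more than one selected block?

D, E, F are pairwise disjoint (D={M5,M6}; E={M3,M4}; F={M2,M9}).
Every remaining block overlaps one of these, and no 4 of the listed blocks are pairwise disjoint, so 3 is the maximum.

3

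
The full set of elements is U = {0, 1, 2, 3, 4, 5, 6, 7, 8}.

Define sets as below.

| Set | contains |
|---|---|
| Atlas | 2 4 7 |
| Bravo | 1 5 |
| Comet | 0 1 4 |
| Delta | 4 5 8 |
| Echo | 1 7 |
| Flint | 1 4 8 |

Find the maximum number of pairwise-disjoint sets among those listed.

Atlas, Bravo are pairwise disjoint (Atlas={2,4,7}; Bravo={1,5}).
Every remaining set overlaps one of these, and no 3 of the listed sets are pairwise disjoint, so 2 is the maximum.

2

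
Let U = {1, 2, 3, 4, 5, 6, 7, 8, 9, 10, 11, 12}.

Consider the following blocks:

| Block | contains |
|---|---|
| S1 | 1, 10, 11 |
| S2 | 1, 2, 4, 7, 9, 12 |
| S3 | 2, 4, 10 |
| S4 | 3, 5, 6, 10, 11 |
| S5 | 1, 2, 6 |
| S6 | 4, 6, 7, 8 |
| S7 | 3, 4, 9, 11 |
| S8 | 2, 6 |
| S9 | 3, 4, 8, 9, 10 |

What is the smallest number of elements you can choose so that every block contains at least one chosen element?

3

The 3 elements {2, 4, 10} hit every block.
No choice of 2 elements meets every block, so 3 is the minimum.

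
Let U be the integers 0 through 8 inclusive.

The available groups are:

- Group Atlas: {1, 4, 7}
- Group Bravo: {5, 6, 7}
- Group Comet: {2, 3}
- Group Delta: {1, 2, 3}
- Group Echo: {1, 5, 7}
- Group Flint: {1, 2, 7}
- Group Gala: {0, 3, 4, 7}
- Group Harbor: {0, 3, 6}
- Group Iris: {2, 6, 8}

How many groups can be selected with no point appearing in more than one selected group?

2

Atlas, Comet are pairwise disjoint (Atlas={1,4,7}; Comet={2,3}).
Every remaining group overlaps one of these, and no 3 of the listed groups are pairwise disjoint, so 2 is the maximum.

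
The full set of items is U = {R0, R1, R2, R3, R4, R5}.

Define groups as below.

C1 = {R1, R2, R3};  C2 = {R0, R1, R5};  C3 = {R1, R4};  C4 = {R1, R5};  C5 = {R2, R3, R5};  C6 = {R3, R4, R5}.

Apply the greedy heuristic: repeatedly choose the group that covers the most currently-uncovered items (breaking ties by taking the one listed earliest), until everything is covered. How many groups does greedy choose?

3

Greedy: pick C1 (covers 3 new) → pick C2 (covers 2 new) → pick C3 (covers 1 new). Total picks: 3.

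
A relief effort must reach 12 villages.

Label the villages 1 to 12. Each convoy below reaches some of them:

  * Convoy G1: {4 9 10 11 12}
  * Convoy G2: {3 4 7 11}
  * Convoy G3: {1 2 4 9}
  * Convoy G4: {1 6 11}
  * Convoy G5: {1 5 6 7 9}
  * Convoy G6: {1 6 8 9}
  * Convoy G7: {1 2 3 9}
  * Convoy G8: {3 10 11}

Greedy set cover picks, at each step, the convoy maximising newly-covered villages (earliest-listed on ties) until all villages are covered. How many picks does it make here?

Greedy: pick G1 (covers 5 new) → pick G5 (covers 4 new) → pick G7 (covers 2 new) → pick G6 (covers 1 new). Total picks: 4.

4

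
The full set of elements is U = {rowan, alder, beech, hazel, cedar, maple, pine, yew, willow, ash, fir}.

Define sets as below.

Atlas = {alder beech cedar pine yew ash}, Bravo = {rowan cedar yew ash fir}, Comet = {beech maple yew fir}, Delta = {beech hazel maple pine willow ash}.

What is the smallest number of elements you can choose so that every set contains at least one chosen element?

The 2 elements {yew, ash} hit every set.
No single element lies in every set, so at least 2 are needed and 2 is optimal.

2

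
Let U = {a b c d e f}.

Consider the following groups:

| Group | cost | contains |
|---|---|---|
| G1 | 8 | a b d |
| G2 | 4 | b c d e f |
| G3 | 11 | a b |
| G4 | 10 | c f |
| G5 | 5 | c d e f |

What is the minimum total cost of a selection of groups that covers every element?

G1, G2 together cover every element (G1 ∪ G2 = {a, b, c, d, e, f}); total cost 8 + 4 = 12.
No covering selection has total cost below 12.

12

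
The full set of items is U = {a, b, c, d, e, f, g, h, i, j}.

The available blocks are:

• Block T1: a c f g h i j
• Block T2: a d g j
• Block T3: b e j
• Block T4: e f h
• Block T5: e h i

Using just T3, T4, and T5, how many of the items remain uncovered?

4

Union of T3, T4, T5 = {b, e, f, h, i, j}.
Not covered: a, c, d, g — 4 items.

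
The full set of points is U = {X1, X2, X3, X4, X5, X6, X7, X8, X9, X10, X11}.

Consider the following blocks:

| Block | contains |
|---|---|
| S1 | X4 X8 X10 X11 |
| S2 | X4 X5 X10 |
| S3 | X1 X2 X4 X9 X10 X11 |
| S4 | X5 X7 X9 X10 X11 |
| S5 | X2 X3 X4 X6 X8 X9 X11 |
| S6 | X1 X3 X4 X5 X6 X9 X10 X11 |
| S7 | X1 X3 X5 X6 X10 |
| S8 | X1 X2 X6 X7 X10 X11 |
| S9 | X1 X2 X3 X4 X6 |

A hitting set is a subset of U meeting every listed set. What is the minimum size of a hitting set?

2

H = {X4, X10} meets every block (each contains at least one member of H), and |H| = 2.
The blocks S4, S9 are pairwise disjoint, so any hitting set needs a separate point for each — at least 2. Hence 2 is optimal.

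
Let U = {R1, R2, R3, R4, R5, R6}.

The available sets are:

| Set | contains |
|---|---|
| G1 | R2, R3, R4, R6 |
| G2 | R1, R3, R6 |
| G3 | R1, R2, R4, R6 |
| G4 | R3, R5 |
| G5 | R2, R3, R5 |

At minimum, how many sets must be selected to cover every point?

G3 and G5 together: G3 ∪ G5 = {R1, R2, R3, R4, R5, R6} — every point is covered.
No single set has all 6 points (the largest, G1, has 4), so 2 is optimal.

2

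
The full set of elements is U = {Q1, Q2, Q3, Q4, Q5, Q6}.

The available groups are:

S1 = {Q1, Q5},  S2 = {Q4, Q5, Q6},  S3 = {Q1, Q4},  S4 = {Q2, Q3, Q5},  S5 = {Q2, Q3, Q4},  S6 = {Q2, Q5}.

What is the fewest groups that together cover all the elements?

3

S2 and S3 and S5 together: S2 ∪ S3 ∪ S5 = {Q1, Q2, Q3, Q4, Q5, Q6} — every element is covered.
Only S2 contains Q6, so S2 is forced; the remaining 3 elements need at least 2 more groups (each remaining group adds at most 2) — so at least 3 groups are needed, and 3 is optimal.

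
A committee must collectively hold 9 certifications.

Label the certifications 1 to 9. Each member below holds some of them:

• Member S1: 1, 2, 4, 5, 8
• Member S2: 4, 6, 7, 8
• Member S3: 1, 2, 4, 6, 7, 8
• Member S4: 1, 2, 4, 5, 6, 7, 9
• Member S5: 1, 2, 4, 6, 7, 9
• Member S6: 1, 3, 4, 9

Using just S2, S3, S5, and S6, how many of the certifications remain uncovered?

1

Union of S2, S3, S5, S6 = {1, 2, 3, 4, 6, 7, 8, 9}.
Not covered: 5 — 1 certification.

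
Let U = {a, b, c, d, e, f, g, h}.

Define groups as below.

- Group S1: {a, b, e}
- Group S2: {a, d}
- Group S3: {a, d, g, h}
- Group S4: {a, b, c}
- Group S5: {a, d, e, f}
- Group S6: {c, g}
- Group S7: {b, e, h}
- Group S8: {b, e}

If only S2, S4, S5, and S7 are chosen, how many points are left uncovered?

1

Union of S2, S4, S5, S7 = {a, b, c, d, e, f, h}.
Not covered: g — 1 point.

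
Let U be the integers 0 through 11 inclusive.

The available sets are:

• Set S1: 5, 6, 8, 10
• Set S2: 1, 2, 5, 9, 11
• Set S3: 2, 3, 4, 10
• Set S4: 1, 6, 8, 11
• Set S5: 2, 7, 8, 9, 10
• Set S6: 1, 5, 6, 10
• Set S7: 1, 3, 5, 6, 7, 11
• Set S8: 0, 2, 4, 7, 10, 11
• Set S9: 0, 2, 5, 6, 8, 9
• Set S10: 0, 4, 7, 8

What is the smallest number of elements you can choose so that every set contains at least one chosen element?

3

H = {1, 2, 8} meets every set (each contains at least one member of H), and |H| = 3.
No choice of 2 elements meets every set, so 3 is the minimum.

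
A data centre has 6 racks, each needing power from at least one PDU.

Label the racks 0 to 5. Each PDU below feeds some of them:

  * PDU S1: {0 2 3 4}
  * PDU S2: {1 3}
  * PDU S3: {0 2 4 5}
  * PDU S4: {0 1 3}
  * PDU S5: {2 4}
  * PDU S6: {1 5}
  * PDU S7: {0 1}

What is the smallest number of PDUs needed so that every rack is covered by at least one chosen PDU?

Take {S2, S3}. Their union is {0, 1, 2, 3, 4, 5}, which is all 6 racks.
No single PDU has all 6 racks (the largest, S1, has 4), so 2 is optimal.

2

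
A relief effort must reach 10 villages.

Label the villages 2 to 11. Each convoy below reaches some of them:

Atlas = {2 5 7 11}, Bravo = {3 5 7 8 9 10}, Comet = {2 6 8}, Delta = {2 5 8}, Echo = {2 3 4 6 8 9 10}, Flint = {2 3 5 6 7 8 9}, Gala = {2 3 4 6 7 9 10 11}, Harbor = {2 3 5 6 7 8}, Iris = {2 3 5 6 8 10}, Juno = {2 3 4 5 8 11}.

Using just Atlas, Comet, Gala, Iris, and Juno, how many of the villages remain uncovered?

Union of Atlas, Comet, Gala, Iris, Juno = {2, 3, 4, 5, 6, 7, 8, 9, 10, 11} — that's every village, so 0 are uncovered.

0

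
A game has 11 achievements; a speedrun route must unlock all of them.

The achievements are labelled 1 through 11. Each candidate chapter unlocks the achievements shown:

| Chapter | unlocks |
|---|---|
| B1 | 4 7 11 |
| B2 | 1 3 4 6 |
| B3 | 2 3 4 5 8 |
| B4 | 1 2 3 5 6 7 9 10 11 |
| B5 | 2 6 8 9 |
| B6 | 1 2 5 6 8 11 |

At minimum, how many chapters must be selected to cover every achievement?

B3 and B4 together: B3 ∪ B4 = {1, 2, 3, 4, 5, 6, 7, 8, 9, 10, 11} — every achievement is covered.
No single chapter has all 11 achievements (the largest, B4, has 9), so 2 is optimal.

2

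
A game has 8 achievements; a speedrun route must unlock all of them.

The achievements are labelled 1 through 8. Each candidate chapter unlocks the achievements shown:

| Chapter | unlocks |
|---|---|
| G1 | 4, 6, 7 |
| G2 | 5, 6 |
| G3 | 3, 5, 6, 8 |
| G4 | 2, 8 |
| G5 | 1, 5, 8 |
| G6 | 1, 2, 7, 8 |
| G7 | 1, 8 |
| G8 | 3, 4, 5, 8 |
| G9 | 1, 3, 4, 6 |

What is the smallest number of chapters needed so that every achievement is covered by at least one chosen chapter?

G3 and G6 and G8 together: G3 ∪ G6 ∪ G8 = {1, 2, 3, 4, 5, 6, 7, 8} — every achievement is covered.
No 2 of the 9 chapters cover everything (all 36 combinations miss at least one achievement), so 3 is optimal.

3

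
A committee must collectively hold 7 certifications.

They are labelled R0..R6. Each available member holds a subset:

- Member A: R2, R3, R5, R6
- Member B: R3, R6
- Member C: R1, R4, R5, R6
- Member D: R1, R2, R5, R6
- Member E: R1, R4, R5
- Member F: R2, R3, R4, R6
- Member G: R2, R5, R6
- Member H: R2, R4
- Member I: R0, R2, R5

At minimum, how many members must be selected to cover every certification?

3

Take {E, F, I}. Their union is {R0, R1, R2, R3, R4, R5, R6}, which is all 7 certifications.
Only I contains R0, so I is forced; the remaining 4 certifications need at least 2 more members (each remaining member adds at most 3) — so at least 3 members are needed, and 3 is optimal.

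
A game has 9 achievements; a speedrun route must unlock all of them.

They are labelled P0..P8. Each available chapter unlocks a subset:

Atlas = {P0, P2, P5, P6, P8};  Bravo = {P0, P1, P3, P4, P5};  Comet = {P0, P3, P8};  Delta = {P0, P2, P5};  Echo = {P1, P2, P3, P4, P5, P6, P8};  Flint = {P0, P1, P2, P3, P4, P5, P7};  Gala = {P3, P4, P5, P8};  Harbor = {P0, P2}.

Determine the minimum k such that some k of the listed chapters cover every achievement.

Take {Echo, Flint}. Their union is {P0, P1, P2, P3, P4, P5, P6, P7, P8}, which is all 9 achievements.
No single chapter has all 9 achievements (the largest, Echo, has 7), so 2 is optimal.

2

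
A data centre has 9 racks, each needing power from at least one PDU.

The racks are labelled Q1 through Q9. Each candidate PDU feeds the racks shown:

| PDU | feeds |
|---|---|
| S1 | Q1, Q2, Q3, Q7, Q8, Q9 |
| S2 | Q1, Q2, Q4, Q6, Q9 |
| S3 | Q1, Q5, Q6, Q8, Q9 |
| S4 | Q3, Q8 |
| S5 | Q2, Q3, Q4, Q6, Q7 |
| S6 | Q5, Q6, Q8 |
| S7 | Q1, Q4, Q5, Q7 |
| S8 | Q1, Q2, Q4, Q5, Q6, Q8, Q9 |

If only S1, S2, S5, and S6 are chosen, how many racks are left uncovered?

Union of S1, S2, S5, S6 = {Q1, Q2, Q3, Q4, Q5, Q6, Q7, Q8, Q9} — that's every rack, so 0 are uncovered.

0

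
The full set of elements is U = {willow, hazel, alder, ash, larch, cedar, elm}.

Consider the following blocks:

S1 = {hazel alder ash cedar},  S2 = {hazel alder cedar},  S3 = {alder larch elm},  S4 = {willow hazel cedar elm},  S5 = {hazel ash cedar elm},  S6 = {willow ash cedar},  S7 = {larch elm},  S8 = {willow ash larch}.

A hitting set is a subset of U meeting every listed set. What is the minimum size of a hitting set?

Take H = {larch, cedar}. Each listed block contains at least one of these, so H is a hitting set of size 2.
The blocks S1, S7 are pairwise disjoint, so any hitting set needs a separate element for each — at least 2. Hence 2 is optimal.

2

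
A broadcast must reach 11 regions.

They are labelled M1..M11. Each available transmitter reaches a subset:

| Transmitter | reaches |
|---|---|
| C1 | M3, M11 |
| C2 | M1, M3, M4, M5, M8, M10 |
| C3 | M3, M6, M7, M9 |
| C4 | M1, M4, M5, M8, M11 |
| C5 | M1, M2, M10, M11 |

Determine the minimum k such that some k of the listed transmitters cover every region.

Take {C3, C4, C5}. Their union is {M1, M2, M3, M4, M5, M6, M7, M8, M9, M10, M11}, which is all 11 regions.
Only C5 contains M2, so C5 is forced; the remaining 7 regions need at least 2 more transmitters (each remaining transmitter adds at most 4) — so at least 3 transmitters are needed, and 3 is optimal.

3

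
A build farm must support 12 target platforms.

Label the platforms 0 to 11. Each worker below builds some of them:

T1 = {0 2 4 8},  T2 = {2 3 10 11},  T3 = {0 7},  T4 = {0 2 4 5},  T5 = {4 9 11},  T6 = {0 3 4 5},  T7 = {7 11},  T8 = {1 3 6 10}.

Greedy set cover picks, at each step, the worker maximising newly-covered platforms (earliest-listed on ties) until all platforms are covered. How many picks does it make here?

5

Greedy: pick T1 (covers 4 new) → pick T8 (covers 4 new) → pick T5 (covers 2 new) → pick T3 (covers 1 new) → pick T4 (covers 1 new). Total picks: 5.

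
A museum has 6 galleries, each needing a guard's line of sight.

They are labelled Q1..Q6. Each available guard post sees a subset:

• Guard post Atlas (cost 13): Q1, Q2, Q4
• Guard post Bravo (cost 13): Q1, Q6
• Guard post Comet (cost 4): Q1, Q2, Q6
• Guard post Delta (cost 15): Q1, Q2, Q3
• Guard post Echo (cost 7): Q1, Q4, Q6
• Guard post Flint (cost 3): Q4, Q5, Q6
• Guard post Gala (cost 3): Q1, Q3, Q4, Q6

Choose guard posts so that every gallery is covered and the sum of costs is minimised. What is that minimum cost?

10

Comet, Flint, Gala together cover every gallery (Comet ∪ Flint ∪ Gala = {Q1, Q2, Q3, Q4, Q5, Q6}); total cost 4 + 3 + 3 = 10.
No covering selection has total cost below 10.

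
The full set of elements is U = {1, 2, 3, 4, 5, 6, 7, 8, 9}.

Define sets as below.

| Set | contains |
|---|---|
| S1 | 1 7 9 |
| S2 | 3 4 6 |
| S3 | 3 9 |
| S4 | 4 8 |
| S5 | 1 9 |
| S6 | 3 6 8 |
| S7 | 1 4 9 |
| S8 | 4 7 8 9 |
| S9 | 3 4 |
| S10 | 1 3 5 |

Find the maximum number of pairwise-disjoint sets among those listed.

2

S6, S7 are pairwise disjoint (S6={3,6,8}; S7={1,4,9}).
Every remaining set overlaps one of these, and no 3 of the listed sets are pairwise disjoint, so 2 is the maximum.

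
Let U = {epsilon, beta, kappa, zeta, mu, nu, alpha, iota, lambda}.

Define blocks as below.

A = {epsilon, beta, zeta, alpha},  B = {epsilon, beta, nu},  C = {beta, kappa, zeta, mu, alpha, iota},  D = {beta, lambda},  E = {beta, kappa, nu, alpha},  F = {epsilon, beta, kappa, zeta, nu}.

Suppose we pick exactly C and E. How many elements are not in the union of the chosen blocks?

2

Union of C, E = {beta, kappa, zeta, mu, nu, alpha, iota}.
Not covered: epsilon, lambda — 2 elements.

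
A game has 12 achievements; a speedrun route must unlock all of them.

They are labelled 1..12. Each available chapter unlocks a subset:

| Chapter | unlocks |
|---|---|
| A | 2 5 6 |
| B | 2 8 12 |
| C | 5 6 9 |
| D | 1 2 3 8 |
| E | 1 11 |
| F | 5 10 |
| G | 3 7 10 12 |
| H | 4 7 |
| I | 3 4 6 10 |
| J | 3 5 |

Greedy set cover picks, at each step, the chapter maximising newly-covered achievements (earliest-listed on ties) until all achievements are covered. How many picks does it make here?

5

Greedy: pick D (covers 4 new) → pick C (covers 3 new) → pick G (covers 3 new) → pick E (covers 1 new) → pick H (covers 1 new). Total picks: 5.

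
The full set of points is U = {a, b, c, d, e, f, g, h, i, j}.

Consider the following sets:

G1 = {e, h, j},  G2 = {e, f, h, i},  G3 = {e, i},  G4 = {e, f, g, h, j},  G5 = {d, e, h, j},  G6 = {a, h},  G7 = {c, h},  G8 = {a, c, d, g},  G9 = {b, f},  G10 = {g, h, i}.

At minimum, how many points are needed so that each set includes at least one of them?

4

The 4 points {b, e, g, h} hit every set.
No choice of 3 points meets every set, so 4 is the minimum.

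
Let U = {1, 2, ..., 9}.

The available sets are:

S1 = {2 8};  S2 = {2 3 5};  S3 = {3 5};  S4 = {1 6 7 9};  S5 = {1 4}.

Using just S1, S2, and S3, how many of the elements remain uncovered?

5

Union of S1, S2, S3 = {2, 3, 5, 8}.
Not covered: 1, 4, 6, 7, 9 — 5 elements.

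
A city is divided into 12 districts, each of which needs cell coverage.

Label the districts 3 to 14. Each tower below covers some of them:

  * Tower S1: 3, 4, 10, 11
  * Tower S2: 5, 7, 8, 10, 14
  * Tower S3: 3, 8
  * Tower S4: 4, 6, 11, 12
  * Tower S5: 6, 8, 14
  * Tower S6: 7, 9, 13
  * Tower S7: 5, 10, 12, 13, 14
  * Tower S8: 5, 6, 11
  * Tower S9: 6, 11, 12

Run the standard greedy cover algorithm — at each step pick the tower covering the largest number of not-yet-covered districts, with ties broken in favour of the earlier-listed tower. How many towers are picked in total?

Greedy: pick S2 (covers 5 new) → pick S4 (covers 4 new) → pick S6 (covers 2 new) → pick S1 (covers 1 new). Total picks: 4.

4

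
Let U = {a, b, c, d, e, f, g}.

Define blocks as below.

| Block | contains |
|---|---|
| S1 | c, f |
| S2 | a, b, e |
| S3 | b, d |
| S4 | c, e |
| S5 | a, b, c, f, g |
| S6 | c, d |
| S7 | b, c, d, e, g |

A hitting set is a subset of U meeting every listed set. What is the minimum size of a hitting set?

2

H = {b, c} meets every block (each contains at least one member of H), and |H| = 2.
The blocks S2, S6 are pairwise disjoint, so any hitting set needs a separate item for each — at least 2. Hence 2 is optimal.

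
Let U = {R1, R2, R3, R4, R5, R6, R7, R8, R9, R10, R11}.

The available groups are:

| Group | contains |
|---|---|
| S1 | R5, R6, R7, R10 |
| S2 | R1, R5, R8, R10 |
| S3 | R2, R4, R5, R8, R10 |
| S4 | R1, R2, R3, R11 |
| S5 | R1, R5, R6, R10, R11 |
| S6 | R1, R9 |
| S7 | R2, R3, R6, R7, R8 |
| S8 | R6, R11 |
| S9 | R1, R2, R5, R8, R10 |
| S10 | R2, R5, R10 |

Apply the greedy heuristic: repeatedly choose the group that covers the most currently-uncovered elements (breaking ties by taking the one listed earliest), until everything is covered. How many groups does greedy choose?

Greedy: pick S3 (covers 5 new) → pick S4 (covers 3 new) → pick S1 (covers 2 new) → pick S6 (covers 1 new). Total picks: 4.

4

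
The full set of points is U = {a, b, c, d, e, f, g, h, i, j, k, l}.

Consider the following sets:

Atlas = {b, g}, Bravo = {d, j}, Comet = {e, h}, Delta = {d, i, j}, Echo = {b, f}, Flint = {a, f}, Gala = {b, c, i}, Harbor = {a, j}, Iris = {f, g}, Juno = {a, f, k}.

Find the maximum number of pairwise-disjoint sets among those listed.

Bravo, Comet, Gala, Iris are pairwise disjoint (Bravo={d,j}; Comet={e,h}; Gala={b,c,i}; Iris={f,g}).
Every remaining set overlaps one of these, and no 5 of the listed sets are pairwise disjoint, so 4 is the maximum.

4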